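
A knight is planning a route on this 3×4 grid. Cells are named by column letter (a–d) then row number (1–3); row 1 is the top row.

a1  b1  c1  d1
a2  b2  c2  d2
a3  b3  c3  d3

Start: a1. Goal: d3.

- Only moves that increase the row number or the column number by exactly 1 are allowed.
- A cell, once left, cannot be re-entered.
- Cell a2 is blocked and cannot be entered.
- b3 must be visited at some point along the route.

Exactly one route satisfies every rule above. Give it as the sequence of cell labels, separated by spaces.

a1 b1 b2 b3 c3 d3

Moves only go right or down, so the column and row indices never decrease.
Route from a1: right 1 to b1, down 2 to b3, right 2 to d3 — 5 moves in all.
Check: all required cells visited.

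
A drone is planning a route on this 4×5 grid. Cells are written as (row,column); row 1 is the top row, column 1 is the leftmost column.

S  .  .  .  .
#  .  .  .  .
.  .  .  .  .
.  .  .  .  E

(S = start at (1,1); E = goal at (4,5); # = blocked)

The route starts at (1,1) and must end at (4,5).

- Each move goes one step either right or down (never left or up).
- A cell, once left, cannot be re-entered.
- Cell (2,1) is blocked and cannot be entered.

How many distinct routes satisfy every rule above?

20

A right/down-only route from (1,1) to (4,5) makes exactly 3 down-moves and 4 right-moves in some order.
With no other constraints that would be C(7,3) = 35 routes.
Subtract routes through each blocked cell (inclusion–exclusion for overlaps): − through (2,1): 15 → 20.
That gives 20 routes.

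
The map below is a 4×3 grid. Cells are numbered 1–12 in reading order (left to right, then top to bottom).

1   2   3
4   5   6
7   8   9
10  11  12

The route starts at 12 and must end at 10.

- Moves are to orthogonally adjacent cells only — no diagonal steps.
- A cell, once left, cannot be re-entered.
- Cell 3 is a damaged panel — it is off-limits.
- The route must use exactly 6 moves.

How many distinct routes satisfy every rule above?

Need simple routes of exactly 6 moves from 12 to 10 (Manhattan distance 2, so 2 moves are spent on a detour and 2 undoing it).
Enumerating: 12 9 6 5 8 11 10 | 12 9 6 5 8 7 10 | 12 9 6 5 4 7 10 | 12 9 8 5 4 7 10 | 12 11 8 5 4 7 10.
That gives 5 routes.

5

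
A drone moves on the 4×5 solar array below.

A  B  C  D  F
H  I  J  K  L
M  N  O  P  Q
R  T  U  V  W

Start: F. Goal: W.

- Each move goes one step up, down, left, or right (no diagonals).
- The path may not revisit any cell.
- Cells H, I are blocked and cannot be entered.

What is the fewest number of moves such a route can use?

The Manhattan distance from F to W is |1−4| + |5−5| = 3, so at least 3 moves are needed.
A route of 3 moves achieves this: F → L → Q → W.
Since 3 matches the lower bound, it is optimal.

3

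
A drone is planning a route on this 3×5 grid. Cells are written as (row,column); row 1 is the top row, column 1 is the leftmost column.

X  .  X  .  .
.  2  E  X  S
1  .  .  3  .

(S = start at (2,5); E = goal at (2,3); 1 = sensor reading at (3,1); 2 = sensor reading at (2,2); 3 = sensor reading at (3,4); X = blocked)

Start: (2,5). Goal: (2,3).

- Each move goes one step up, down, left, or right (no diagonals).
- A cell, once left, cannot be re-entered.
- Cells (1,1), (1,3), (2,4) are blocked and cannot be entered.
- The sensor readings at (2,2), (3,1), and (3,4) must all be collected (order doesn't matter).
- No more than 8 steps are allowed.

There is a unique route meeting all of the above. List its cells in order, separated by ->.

(2,5) -> (3,5) -> (3,4) -> (3,3) -> (3,2) -> (3,1) -> (2,1) -> (2,2) -> (2,3)

The 8-move cap with required stops at (2,2), (3,1), (3,4) leaves no slack for detours.
Route from (2,5): down 1 to (3,5), left 4 to (3,1), up 1 to (2,1), right 2 to (2,3) — 8 moves in all.
Check: all required cells visited; 8 ≤ 8 moves.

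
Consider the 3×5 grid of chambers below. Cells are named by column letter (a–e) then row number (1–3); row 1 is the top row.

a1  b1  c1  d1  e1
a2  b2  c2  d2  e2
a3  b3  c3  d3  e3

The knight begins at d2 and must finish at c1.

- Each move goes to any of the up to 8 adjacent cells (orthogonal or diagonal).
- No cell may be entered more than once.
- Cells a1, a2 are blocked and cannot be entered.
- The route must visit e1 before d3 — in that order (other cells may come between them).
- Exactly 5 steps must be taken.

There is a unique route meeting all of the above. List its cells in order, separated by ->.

The waypoints must appear in the order e1, d3, with no cell reused.
Route from d2: up-right to e1, down to e2, down-left to d3, up-left to c2, up to c1 — 5 moves in all.
Check: order respected (e1 at step 1, d3 at step 3); 5 moves as required.

d2 -> e1 -> e2 -> d3 -> c2 -> c1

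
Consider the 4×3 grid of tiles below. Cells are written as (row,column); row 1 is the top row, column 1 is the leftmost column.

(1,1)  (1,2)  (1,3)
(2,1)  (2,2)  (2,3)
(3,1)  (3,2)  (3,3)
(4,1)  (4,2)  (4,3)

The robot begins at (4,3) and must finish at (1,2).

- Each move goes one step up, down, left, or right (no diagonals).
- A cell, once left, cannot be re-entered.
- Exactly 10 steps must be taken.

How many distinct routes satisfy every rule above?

4

Need simple routes of exactly 10 moves from (4,3) to (1,2) (Manhattan distance 4, so 3 moves are spent on a detour and 3 undoing it).
Enumerating: (4,3) (3,3) (2,3) (2,2) (3,2) (4,2) (4,1) (3,1) (2,1) (1,1) (1,2) | (4,3) (3,3) (3,2) (4,2) (4,1) (3,1) (2,1) (2,2) (2,3) (1,3) (1,2) | (4,3) (4,2) (4,1) (3,1) (2,1) (2,2) (3,2) (3,3) (2,3) (1,3) (1,2) | (4,3) (4,2) (4,1) (3,1) (3,2) (3,3) (2,3) (2,2) (2,1) (1,1) (1,2).
That gives 4 routes.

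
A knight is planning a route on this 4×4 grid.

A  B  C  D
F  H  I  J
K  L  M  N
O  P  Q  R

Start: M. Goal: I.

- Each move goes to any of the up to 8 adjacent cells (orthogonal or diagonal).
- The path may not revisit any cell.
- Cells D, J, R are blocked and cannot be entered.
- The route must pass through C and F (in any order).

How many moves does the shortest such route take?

Any route passes through C and F in some order between M and I. Summing Chebyshev distances along each leg and taking the cheapest ordering (M → F → C → I) gives a lower bound of 2 + 2 + 1 = 5 moves.
A route of 5 moves achieves this: M → H → F → B → C → I.
Since 5 matches the lower bound, it is optimal.

5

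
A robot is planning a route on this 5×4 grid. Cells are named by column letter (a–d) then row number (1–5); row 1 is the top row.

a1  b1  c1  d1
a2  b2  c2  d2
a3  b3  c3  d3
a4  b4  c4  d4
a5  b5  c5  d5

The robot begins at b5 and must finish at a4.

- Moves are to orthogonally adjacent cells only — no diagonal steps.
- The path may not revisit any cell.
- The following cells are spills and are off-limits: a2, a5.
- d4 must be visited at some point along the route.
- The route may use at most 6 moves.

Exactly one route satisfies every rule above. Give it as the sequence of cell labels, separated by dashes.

The 6-move cap with required stops at d4 leaves no slack for detours.
Route from b5: 2× right (reaching d5), up to d4, 3× left (reaching a4) — 6 moves in all.
Check: all required cells visited; 6 ≤ 6 moves.

b5 - c5 - d5 - d4 - c4 - b4 - a4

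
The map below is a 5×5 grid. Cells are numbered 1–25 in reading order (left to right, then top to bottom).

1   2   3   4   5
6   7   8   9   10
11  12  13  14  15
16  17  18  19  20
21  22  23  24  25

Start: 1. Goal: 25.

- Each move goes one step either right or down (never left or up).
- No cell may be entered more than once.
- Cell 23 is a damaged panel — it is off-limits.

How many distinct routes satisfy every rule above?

A right/down-only route from 1 to 25 makes exactly 4 down-moves and 4 right-moves in some order.
With no other constraints that would be C(8,4) = 70 routes.
Subtract routes through each blocked cell (inclusion–exclusion for overlaps): − through 23: 15 → 55.
That gives 55 routes.

55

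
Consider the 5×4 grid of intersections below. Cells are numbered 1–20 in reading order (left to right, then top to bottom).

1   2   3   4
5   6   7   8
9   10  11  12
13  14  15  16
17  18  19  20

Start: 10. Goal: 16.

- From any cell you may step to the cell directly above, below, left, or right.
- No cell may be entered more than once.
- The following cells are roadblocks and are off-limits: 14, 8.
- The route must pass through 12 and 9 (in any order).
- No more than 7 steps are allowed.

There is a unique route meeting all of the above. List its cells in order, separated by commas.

10, 9, 5, 6, 7, 11, 12, 16

The budget equals the shortest possible length, so every move has to be on a shortest route through the required cells.
Route from 10: left 1 to 9, up 1 to 5, right 2 to 7, down 1 to 11, right 1 to 12, down 1 to 16 — 7 moves in all.
Check: all required cells visited; 7 ≤ 7 moves.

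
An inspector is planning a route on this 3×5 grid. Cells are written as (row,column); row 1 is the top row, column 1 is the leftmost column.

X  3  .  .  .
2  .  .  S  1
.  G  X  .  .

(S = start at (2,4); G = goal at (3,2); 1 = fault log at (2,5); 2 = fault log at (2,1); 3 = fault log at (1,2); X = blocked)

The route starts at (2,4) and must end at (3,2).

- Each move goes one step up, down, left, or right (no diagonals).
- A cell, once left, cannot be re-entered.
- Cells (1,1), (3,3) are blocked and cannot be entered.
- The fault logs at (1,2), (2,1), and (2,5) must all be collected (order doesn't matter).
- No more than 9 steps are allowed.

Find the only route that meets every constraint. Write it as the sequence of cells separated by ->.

Any route must reach (1,2), (2,1), and (2,5) and still end at (3,2) within 9 moves, so the order of the required stops is forced.
Route from (2,4): right 1 to (2,5), up 1 to (1,5), left 3 to (1,2), down 1 to (2,2), left 1 to (2,1), down 1 to (3,1), right 1 to (3,2) — 9 moves in all.
Check: all required cells visited; 9 ≤ 9 moves.

(2,4) -> (2,5) -> (1,5) -> (1,4) -> (1,3) -> (1,2) -> (2,2) -> (2,1) -> (3,1) -> (3,2)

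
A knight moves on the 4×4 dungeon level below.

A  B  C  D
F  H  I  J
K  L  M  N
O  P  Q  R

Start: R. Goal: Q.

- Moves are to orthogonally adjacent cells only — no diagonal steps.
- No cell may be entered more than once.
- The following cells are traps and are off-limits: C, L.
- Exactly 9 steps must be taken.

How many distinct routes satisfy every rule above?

2

Need simple routes of exactly 9 moves from R to Q (Manhattan distance 1, so 4 moves are spent on a detour and 4 undoing it).
Enumerating: R N J I H F K O P Q | R N M I H F K O P Q.
That gives 2 routes.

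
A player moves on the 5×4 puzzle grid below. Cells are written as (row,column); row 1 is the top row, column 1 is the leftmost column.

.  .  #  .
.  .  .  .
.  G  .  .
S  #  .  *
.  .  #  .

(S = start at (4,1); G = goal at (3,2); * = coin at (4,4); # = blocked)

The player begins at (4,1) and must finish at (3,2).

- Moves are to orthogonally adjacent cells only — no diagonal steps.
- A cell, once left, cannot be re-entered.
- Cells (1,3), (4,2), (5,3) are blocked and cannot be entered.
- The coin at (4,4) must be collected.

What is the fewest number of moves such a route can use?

Any route passes through (4,4) somewhere between (4,1) and (3,2). Summing Manhattan distances along the two legs ((4,1) → (4,4) → (3,2)) gives a lower bound of 3 + 3 = 6 moves.
That bound ignores the blocked cells. Measuring each leg by the fewest moves that actually steer around them ((4,1)→(4,4): 5; (4,4)→(3,2): 3) raises the lower bound to 8.
The shortest route satisfying every rule uses 10 moves: (4,1) → (3,1) → (2,1) → (2,2) → (2,3) → (2,4) → (3,4) → (4,4) → (4,3) → (3,3) → (3,2).
The bound of 8 isn't tight here; checking systematically, no route of length 8 through 9 satisfies every constraint, so 10 is the minimum.

10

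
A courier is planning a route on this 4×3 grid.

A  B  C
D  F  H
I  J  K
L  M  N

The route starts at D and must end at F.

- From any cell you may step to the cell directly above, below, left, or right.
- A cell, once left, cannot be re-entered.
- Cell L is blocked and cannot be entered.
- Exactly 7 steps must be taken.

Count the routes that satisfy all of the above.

3

Need simple routes of exactly 7 moves from D to F (Manhattan distance 1, so 3 moves are spent on a detour and 3 undoing it).
Enumerating: D A B C H K J F | D I J M N K H F | D I J K H C B F.
That gives 3 routes.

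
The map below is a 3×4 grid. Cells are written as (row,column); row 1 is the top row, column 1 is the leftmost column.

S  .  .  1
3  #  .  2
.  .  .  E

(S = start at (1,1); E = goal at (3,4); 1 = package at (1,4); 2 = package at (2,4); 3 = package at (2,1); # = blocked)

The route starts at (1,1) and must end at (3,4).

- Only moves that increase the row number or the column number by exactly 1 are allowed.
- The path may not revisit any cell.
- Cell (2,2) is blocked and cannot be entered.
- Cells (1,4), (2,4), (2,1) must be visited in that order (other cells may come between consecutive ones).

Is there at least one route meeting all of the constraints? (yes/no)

no

(2,1) lies to the left of (2,4), so going from (2,4) to (2,1) would need a leftward move — but moves only go right/down, so (2,4) cannot be visited before (2,1).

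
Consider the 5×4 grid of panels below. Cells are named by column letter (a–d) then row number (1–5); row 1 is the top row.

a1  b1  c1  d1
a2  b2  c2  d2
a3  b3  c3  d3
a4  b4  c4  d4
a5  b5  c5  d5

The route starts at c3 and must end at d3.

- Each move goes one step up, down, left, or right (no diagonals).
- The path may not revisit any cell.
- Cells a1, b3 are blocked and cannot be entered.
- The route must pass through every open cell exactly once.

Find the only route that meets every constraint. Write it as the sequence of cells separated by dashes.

Need to visit all 18 open cells exactly once, starting at c3 and ending at d3.
Cell d1 has only two open neighbours (d2 and c1), so the path must pass straight through it: one of those is the cell it's entered from and the other is where it exits.
Route from c3: up to c2, right to d2, up to d1, 2× left (reaching b1), down to b2, left to a2, 3× down (reaching a5), right to b5, up to b4, right to c4, down to c5, right to d5, 2× up (reaching d3) — 17 moves in all.
Check: all 18 open cells covered.

c3 - c2 - d2 - d1 - c1 - b1 - b2 - a2 - a3 - a4 - a5 - b5 - b4 - c4 - c5 - d5 - d4 - d3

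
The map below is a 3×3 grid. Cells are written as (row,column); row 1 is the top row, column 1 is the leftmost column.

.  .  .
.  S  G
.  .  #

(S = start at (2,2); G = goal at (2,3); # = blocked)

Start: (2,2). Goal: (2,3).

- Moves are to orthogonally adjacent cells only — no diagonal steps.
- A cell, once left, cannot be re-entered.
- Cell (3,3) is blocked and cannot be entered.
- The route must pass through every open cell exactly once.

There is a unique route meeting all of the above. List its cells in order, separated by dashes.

Need to visit all 8 open cells exactly once, starting at (2,2) and ending at (2,3).
Route from (2,2): down 1 to (3,2), left 1 to (3,1), up 2 to (1,1), right 2 to (1,3), down 1 to (2,3) — 7 moves in all.
Check: all 8 open cells covered.

(2,2) - (3,2) - (3,1) - (2,1) - (1,1) - (1,2) - (1,3) - (2,3)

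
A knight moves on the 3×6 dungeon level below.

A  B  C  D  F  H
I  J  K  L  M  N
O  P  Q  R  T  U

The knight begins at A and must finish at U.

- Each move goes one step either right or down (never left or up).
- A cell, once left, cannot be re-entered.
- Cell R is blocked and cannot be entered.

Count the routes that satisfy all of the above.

11

A right/down-only route from A to U makes exactly 2 down-moves and 5 right-moves in some order.
With no other constraints that would be C(7,2) = 21 routes.
Subtract routes through each blocked cell (inclusion–exclusion for overlaps): − through R: 10 → 11.
That gives 11 routes.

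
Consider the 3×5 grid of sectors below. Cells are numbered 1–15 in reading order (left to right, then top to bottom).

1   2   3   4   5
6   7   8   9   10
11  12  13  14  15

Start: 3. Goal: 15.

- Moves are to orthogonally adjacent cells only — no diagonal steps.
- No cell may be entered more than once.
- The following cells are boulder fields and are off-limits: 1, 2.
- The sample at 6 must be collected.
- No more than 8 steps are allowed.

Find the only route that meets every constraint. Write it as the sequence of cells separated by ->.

Any route must reach 6 and still end at 15 within 8 moves, so the order of the required stops is forced.
Route from 3: down 1 to 8, left 2 to 6, down 1 to 11, right 4 to 15 — 8 moves in all.
Check: all required cells visited; 8 ≤ 8 moves.

3 -> 8 -> 7 -> 6 -> 11 -> 12 -> 13 -> 14 -> 15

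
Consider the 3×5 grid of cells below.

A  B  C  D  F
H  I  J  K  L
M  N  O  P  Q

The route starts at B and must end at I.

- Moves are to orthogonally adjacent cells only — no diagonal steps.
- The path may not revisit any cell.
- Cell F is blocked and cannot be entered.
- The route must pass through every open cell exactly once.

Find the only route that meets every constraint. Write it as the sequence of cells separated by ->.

Need to visit all 14 open cells exactly once, starting at B and ending at I.
Cell D has only two open neighbours (K and C), so the path must pass straight through it: one of those is the cell it's entered from and the other is where it exits.
Route from B: left 1 to A, down 2 to M, right 4 to Q, up 1 to L, left 1 to K, up 1 to D, left 1 to C, down 1 to J, left 1 to I — 13 moves in all.
Check: all 14 open cells covered.

B -> A -> H -> M -> N -> O -> P -> Q -> L -> K -> D -> C -> J -> I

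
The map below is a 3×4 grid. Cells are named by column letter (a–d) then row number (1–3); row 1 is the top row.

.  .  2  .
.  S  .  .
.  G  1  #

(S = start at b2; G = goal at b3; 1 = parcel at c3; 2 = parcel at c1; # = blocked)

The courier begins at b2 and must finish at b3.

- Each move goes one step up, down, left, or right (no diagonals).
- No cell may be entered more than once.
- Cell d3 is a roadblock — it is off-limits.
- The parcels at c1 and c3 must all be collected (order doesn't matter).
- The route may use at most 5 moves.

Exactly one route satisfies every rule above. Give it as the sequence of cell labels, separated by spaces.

b2 b1 c1 c2 c3 b3

The 5-move cap with required stops at c1, c3 leaves no slack for detours.
Route from b2: up to b1, right to c1, 2× down (reaching c3), left to b3 — 5 moves in all.
Check: all required cells visited; 5 ≤ 5 moves.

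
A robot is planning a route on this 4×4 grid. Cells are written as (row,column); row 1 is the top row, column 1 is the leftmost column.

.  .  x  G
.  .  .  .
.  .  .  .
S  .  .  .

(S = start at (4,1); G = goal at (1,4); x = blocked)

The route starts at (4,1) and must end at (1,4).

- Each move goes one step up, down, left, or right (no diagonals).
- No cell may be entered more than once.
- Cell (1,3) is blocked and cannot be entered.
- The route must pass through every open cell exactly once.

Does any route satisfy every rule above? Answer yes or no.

One route that works: (4,1) → (3,1) → (2,1) → (1,1) → (1,2) → (2,2) → (3,2) → (4,2) → (4,3) → (4,4) → (3,4) → (3,3) → (2,3) → (2,4) → (1,4).

yes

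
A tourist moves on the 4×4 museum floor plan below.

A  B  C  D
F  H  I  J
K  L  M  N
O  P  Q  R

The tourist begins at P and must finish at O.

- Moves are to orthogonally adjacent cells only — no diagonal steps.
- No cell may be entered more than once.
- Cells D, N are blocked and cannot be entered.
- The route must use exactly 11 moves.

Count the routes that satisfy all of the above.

2

Need simple routes of exactly 11 moves from P to O (Manhattan distance 1, so 5 moves are spent on a detour and 5 undoing it).
Enumerating: P Q M I C B A F H L K O | P Q M L H I C B A F K O.
That gives 2 routes.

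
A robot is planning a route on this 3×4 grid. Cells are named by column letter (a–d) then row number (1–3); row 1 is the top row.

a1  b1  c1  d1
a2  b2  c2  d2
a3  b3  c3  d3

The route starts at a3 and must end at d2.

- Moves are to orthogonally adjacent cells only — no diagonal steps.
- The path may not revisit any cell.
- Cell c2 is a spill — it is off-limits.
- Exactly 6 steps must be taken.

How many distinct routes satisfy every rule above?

4

Need simple routes of exactly 6 moves from a3 to d2 (Manhattan distance 4, so 1 moves are spent on a detour and 1 undoing it).
Enumerating: a3 a2 a1 b1 c1 d1 d2 | a3 a2 b2 b1 c1 d1 d2 | a3 a2 b2 b3 c3 d3 d2 | a3 b3 b2 b1 c1 d1 d2.
That gives 4 routes.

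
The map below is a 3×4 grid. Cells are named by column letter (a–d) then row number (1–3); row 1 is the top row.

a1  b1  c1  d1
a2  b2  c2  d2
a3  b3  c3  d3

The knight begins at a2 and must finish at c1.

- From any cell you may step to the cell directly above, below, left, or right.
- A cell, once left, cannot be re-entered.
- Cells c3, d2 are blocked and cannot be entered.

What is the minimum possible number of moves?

The Manhattan distance from a2 to c1 is |2−1| + |1−3| = 3, so at least 3 moves are needed.
A route of 3 moves achieves this: a2 → a1 → b1 → c1.
Since 3 matches the lower bound, it is optimal.

3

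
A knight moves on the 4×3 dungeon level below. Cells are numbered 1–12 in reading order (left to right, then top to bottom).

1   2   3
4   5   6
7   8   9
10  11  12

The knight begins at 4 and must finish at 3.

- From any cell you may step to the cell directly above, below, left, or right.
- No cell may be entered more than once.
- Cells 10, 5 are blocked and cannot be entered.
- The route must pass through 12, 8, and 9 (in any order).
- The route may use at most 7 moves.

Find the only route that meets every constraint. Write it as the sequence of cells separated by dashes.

The 7-move cap with required stops at 12, 8, 9 leaves no slack for detours.
Route from 4: down 1 to 7, right 1 to 8, down 1 to 11, right 1 to 12, up 3 to 3 — 7 moves in all.
Check: all required cells visited; 7 ≤ 7 moves.

4 - 7 - 8 - 11 - 12 - 9 - 6 - 3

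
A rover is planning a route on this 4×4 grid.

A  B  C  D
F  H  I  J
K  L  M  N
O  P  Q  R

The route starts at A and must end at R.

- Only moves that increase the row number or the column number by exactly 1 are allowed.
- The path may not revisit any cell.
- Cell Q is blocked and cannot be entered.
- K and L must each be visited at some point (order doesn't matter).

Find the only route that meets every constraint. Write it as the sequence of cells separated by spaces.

Moves only go right or down, so the column and row indices never decrease.
Route from A: 2× down (reaching K), 3× right (reaching N), down to R — 6 moves in all.
Check: all required cells visited.

A F K L M N R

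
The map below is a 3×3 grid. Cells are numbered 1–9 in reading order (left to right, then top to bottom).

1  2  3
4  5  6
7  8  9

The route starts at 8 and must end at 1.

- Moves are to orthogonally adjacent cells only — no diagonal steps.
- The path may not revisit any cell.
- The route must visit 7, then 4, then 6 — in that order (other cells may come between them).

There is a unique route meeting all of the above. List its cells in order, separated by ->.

8 -> 7 -> 4 -> 5 -> 6 -> 3 -> 2 -> 1

The waypoints must appear in the order 7, 4, 6, with no cell reused.
Route from 8: left to 7, up to 4, 2× right (reaching 6), up to 3, 2× left (reaching 1) — 7 moves in all.
Check: order respected (7 at step 1, 4 at step 2, 6 at step 4).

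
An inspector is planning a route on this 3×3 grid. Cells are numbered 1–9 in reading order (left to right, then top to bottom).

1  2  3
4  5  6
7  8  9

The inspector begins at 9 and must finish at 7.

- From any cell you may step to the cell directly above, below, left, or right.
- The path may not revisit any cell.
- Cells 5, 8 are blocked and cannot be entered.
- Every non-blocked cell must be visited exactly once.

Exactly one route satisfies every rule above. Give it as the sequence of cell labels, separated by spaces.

Need to visit all 7 open cells exactly once, starting at 9 and ending at 7.
Cell 2 has only two open neighbours (1 and 3), so the path must pass straight through it: one of those is the cell it's entered from and the other is where it exits.
Route from 9: 2× up (reaching 3), 2× left (reaching 1), 2× down (reaching 7) — 6 moves in all.
Check: all 7 open cells covered.

9 6 3 2 1 4 7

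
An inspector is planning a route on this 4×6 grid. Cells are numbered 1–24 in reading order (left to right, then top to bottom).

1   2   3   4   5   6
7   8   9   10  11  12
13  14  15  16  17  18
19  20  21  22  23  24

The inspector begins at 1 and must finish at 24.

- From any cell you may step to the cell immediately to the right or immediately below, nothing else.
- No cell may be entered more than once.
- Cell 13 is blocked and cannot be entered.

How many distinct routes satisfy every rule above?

A right/down-only route from 1 to 24 makes exactly 3 down-moves and 5 right-moves in some order.
With no other constraints that would be C(8,3) = 56 routes.
Subtract routes through each blocked cell (inclusion–exclusion for overlaps): − through 13: 6 → 50.
That gives 50 routes.

50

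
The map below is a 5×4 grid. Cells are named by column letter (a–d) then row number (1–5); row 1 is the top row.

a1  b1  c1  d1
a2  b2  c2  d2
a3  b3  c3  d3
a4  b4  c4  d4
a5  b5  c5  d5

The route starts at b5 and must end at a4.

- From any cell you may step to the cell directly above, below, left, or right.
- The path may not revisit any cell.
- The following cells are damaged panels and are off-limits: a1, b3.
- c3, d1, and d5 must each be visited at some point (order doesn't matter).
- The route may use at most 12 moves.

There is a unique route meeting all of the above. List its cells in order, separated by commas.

b5, c5, d5, d4, d3, d2, d1, c1, c2, c3, c4, b4, a4

The budget equals the shortest possible length, so every move has to be on a shortest route through the required cells.
Route from b5: 2× right (reaching d5), 4× up (reaching d1), left to c1, 3× down (reaching c4), 2× left (reaching a4) — 12 moves in all.
Check: all required cells visited; 12 ≤ 12 moves.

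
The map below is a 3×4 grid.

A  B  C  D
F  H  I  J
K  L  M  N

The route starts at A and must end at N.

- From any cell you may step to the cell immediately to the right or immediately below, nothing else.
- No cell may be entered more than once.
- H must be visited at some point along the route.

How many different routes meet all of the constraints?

A right/down-only route from A to N makes exactly 2 down-moves and 3 right-moves in some order.
With no other constraints that would be C(5,2) = 10 routes.
Split at H and multiply the segment counts: A→H: 2; H→N: 3; product = 6.
That gives 6 routes.

6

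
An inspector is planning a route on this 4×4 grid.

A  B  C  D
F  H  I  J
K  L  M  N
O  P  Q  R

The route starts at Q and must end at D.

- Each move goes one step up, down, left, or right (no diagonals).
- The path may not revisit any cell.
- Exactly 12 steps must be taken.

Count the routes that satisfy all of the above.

Need simple routes of exactly 12 moves from Q to D (Manhattan distance 4, so 4 moves are spent on a detour and 4 undoing it).
Branch systematically from the start, pruning whenever the remaining move budget drops below the Manhattan distance to D or differs from it in parity. Grouping the completions by first move — via M: 6; via P: 16; via R: 14 — and summing: 6 + 16 + 14 = 36.
That gives 36 routes.

36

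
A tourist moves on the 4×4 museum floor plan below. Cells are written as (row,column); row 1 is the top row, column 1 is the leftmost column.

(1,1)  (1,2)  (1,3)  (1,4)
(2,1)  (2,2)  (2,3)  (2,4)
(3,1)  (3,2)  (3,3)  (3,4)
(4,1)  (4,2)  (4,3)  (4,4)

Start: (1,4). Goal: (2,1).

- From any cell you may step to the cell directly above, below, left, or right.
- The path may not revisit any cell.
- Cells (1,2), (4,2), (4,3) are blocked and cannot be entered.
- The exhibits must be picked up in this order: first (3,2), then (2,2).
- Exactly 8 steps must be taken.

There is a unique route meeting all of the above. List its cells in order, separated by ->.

(1,4) -> (1,3) -> (2,3) -> (2,4) -> (3,4) -> (3,3) -> (3,2) -> (2,2) -> (2,1)

The waypoints must appear in the order (3,2), (2,2), with no cell reused.
Route from (1,4): left 1 to (1,3), down 1 to (2,3), right 1 to (2,4), down 1 to (3,4), left 2 to (3,2), up 1 to (2,2), left 1 to (2,1) — 8 moves in all.
Check: order respected ((3,2) at step 6, (2,2) at step 7); 8 moves as required.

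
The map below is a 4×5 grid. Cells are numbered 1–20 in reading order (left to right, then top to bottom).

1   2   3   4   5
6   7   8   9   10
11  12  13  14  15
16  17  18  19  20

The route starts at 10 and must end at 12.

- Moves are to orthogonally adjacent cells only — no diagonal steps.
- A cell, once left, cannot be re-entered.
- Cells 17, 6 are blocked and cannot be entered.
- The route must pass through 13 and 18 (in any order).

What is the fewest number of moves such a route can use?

6

Any route passes through 13 and 18 in some order between 10 and 12. Summing Manhattan distances along each leg and taking the cheapest ordering (10 → 13 → 18 → 12) gives a lower bound of 3 + 1 + 2 = 6 moves.
A route of 6 moves achieves this: 10 → 15 → 20 → 19 → 18 → 13 → 12.
Since 6 matches the lower bound, it is optimal.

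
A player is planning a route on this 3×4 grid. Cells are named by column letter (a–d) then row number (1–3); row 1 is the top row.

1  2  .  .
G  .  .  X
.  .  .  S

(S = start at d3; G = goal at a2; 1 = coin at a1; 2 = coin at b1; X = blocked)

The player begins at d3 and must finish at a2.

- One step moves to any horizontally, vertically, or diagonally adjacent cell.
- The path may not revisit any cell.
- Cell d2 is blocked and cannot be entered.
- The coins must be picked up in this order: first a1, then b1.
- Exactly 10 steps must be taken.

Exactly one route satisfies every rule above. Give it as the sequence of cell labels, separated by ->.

The waypoints must appear in the order a1, b1, with no cell reused.
Route from d3: left 1 to c3, up-left 2 to a1, right 3 to d1, down-left 2 to b3, left 1 to a3, up 1 to a2 — 10 moves in all.
Check: order respected (1 at step 3, 2 at step 4); 10 moves as required.

d3 -> c3 -> b2 -> a1 -> b1 -> c1 -> d1 -> c2 -> b3 -> a3 -> a2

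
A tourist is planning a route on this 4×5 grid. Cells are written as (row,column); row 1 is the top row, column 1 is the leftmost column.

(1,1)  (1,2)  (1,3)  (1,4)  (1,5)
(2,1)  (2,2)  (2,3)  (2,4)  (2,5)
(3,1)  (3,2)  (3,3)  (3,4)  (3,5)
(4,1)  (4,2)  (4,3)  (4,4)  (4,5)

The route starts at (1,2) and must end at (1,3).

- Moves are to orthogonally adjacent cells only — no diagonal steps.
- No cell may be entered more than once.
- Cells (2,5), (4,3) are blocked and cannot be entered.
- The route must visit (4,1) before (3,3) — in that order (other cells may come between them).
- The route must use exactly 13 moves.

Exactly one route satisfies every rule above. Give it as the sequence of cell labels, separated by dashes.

The waypoints must appear in the order (4,1), (3,3), with no cell reused.
Route from (1,2): left to (1,1), 3× down (reaching (4,1)), right to (4,2), 2× up (reaching (2,2)), right to (2,3), down to (3,3), right to (3,4), 2× up (reaching (1,4)), left to (1,3) — 13 moves in all.
Check: order respected ((4,1) at step 4, (3,3) at step 9); 13 moves as required.

(1,2) - (1,1) - (2,1) - (3,1) - (4,1) - (4,2) - (3,2) - (2,2) - (2,3) - (3,3) - (3,4) - (2,4) - (1,4) - (1,3)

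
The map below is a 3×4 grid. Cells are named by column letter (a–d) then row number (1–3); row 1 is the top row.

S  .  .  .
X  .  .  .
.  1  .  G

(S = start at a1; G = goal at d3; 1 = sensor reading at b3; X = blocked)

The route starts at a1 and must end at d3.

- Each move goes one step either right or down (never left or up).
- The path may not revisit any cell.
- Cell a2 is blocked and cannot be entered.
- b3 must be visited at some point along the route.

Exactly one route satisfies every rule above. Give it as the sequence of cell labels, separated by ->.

Moves only go right or down, so the column and row indices never decrease.
Route from a1: right to b1, 2× down (reaching b3), 2× right (reaching d3) — 5 moves in all.
Check: all required cells visited.

a1 -> b1 -> b2 -> b3 -> c3 -> d3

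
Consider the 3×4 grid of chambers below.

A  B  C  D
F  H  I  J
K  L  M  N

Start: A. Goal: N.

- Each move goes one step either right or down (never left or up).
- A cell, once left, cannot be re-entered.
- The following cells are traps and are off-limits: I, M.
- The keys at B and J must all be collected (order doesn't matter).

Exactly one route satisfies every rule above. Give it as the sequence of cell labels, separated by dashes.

A - B - C - D - J - N

Moves only go right or down, so the column and row indices never decrease.
Route from A: 3× right (reaching D), 2× down (reaching N) — 5 moves in all.
Check: all required cells visited.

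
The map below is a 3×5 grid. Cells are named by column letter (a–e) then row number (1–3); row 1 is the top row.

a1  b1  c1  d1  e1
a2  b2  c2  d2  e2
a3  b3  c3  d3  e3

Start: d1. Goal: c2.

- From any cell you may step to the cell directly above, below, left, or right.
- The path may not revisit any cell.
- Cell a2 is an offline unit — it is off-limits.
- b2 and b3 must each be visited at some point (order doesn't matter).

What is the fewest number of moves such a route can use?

6

Any route passes through b2 and b3 in some order between d1 and c2. Summing Manhattan distances along each leg and taking the cheapest ordering (d1 → b3 → b2 → c2) gives a lower bound of 4 + 1 + 1 = 6 moves.
A route of 6 moves achieves this: d1 → d2 → d3 → c3 → b3 → b2 → c2.
Since 6 matches the lower bound, it is optimal.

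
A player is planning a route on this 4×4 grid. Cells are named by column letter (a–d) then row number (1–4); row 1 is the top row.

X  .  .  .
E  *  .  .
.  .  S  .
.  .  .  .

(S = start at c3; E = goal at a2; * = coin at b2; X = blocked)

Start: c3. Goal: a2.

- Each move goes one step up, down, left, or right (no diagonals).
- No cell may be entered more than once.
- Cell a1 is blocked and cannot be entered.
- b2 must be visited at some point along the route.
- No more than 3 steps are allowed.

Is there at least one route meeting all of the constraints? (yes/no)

yes

One route that works: c3 → c2 → b2 → a2.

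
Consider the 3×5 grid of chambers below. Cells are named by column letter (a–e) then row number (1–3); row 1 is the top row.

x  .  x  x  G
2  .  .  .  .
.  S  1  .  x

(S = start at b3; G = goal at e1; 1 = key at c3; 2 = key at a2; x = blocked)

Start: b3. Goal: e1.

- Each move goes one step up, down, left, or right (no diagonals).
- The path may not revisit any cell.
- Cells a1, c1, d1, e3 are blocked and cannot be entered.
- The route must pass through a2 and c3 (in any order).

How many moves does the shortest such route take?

9

Any route passes through a2 and c3 in some order between b3 and e1. Summing Manhattan distances along each leg and taking the cheapest ordering (b3 → c3 → a2 → e1) gives a lower bound of 1 + 3 + 5 = 9 moves.
A route of 9 moves achieves this: b3 → a3 → a2 → b2 → c2 → c3 → d3 → d2 → e2 → e1.
Since 9 matches the lower bound, it is optimal.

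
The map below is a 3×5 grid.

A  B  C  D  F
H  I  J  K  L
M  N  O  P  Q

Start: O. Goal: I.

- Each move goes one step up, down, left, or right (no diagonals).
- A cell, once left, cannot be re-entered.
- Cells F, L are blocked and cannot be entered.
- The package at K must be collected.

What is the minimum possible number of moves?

4

Any route passes through K somewhere between O and I. Summing Manhattan distances along the two legs (O → K → I) gives a lower bound of 2 + 2 = 4 moves.
A route of 4 moves achieves this: O → P → K → J → I.
Since 4 matches the lower bound, it is optimal.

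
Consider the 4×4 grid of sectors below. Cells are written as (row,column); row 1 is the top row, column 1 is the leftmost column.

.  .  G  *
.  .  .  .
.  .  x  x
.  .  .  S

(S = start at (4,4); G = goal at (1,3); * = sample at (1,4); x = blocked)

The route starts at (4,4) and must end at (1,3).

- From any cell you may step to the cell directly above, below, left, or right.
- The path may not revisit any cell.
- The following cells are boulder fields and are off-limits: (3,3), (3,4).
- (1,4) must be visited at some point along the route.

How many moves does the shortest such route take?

8

Any route passes through (1,4) somewhere between (4,4) and (1,3). Summing Manhattan distances along the two legs ((4,4) → (1,4) → (1,3)) gives a lower bound of 3 + 1 = 4 moves.
That bound ignores the blocked cells. Measuring each leg by the fewest moves that actually steer around them ((4,4)→(1,4): 7; (1,4)→(1,3): 1) raises the lower bound to 8.
A route of 8 moves exists: (4,4) → (4,3) → (4,2) → (3,2) → (2,2) → (2,3) → (2,4) → (1,4) → (1,3).
Since 8 matches that lower bound, it is optimal.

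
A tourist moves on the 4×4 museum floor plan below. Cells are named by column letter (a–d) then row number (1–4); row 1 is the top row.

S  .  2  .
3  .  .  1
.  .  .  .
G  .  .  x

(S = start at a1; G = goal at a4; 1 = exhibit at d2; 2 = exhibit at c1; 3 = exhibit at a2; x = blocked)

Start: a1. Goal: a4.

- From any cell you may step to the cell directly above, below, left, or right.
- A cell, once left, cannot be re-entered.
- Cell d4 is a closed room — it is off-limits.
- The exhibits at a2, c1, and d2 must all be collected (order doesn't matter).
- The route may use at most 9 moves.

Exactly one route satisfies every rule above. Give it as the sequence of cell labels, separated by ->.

The budget equals the shortest possible length, so every move has to be on a shortest route through the required cells.
Route from a1: 3× right (reaching d1), down to d2, 3× left (reaching a2), 2× down (reaching a4) — 9 moves in all.
Check: all required cells visited; 9 ≤ 9 moves.

a1 -> b1 -> c1 -> d1 -> d2 -> c2 -> b2 -> a2 -> a3 -> a4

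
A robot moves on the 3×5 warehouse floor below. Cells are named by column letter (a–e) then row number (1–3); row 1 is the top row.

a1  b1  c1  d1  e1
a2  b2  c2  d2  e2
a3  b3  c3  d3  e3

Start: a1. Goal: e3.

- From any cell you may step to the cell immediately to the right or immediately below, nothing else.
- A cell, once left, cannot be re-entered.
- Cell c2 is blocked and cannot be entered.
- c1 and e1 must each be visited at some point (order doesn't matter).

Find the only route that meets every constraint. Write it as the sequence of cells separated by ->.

a1 -> b1 -> c1 -> d1 -> e1 -> e2 -> e3

Moves only go right or down, so the column and row indices never decrease.
Route from a1: 4× right (reaching e1), 2× down (reaching e3) — 6 moves in all.
Check: all required cells visited.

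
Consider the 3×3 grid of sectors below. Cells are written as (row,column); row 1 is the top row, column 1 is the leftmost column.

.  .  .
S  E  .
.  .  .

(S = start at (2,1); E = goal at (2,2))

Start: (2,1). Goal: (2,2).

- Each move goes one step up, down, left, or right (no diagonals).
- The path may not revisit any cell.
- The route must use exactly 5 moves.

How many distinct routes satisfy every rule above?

2

Need simple routes of exactly 5 moves from (2,1) to (2,2) (Manhattan distance 1, so 2 moves are spent on a detour and 2 undoing it).
Enumerating: (2,1) (1,1) (1,2) (1,3) (2,3) (2,2) | (2,1) (3,1) (3,2) (3,3) (2,3) (2,2).
That gives 2 routes.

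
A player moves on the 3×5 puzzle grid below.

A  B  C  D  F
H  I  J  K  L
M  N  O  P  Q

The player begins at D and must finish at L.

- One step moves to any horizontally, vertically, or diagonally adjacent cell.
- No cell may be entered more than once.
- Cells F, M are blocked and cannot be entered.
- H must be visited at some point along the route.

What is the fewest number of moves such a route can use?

7

Any route passes through H somewhere between D and L. Summing Chebyshev distances along the two legs (D → H → L) gives a lower bound of 3 + 4 = 7 moves.
A route of 7 moves achieves this: D → C → B → H → I → J → K → L.
Since 7 matches the lower bound, it is optimal.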